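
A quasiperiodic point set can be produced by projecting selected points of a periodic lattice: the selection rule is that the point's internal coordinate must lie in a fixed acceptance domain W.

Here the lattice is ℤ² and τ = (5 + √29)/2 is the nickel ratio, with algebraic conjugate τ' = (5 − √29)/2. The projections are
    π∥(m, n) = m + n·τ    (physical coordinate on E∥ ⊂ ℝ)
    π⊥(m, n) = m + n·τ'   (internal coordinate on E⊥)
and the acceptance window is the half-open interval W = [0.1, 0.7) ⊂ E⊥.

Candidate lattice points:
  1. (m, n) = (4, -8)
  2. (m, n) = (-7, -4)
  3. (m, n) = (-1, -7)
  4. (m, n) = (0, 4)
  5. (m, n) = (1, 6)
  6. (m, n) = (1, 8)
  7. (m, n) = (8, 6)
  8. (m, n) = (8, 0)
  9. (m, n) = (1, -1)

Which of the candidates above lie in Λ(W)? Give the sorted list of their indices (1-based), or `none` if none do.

Compute τ' = (5−√29)/2 = -0.19258, so π⊥(m,n) = m -0.19258·n.
[1] lift (4,-8): star map gives 5.54066; window check 0.1 ≤ 5.54066 < 0.7 is false → out
[2] lift (-7,-4): star map gives -6.22967; window check 0.1 ≤ -6.22967 < 0.7 is false → out
[3] lift (-1,-7): star map gives 0.34808; window check 0.1 ≤ 0.34808 < 0.7 is true → IN Λ
[4] lift (0,4): star map gives -0.77033; window check 0.1 ≤ -0.77033 < 0.7 is false → out
[5] lift (1,6): star map gives -0.15549; window check 0.1 ≤ -0.15549 < 0.7 is false → out
[6] lift (1,8): star map gives -0.54066; window check 0.1 ≤ -0.54066 < 0.7 is false → out
[7] lift (8,6): star map gives 6.84451; window check 0.1 ≤ 6.84451 < 0.7 is false → out
[8] lift (8,0): star map gives 8.00000; window check 0.1 ≤ 8.00000 < 0.7 is false → out
[9] lift (1,-1): star map gives 1.19258; window check 0.1 ≤ 1.19258 < 0.7 is false → out

3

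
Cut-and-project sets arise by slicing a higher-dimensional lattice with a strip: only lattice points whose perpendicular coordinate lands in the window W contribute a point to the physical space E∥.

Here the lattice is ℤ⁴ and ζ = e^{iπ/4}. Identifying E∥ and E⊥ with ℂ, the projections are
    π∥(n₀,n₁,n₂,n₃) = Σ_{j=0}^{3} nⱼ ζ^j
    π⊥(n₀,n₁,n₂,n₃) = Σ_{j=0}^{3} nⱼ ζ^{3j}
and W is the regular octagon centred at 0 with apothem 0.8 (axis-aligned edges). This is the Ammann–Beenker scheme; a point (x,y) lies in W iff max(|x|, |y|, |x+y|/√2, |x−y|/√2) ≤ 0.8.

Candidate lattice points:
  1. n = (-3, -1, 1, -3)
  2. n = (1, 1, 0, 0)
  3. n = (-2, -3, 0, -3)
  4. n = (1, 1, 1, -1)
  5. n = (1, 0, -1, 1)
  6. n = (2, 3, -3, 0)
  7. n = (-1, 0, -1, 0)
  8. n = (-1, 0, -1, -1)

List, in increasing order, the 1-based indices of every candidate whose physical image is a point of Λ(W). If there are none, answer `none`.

With ζ = e^{iπ/4} the internal vectors are ζ^0,ζ^3,ζ^6,ζ^9.
candidate 1: n = (-3, -1, 1, -3) → π⊥ ≈ (-4.4142, -3.8284); max(|x|,|y|,|x±y|/√2) = 5.8284 > 0.8 ⇒ ∉ W
candidate 2: n = (1, 1, 0, 0) → π⊥ ≈ (+0.2929, +0.7071); max(|x|,|y|,|x±y|/√2) = 0.7071 ≤ 0.8 ⇒ ∈ W
candidate 3: n = (-2, -3, 0, -3) → π⊥ ≈ (-2.0000, -4.2426); max(|x|,|y|,|x±y|/√2) = 4.4142 > 0.8 ⇒ ∉ W
candidate 4: n = (1, 1, 1, -1) → π⊥ ≈ (-0.4142, -1.0000); max(|x|,|y|,|x±y|/√2) = 1.0000 > 0.8 ⇒ ∉ W
candidate 5: n = (1, 0, -1, 1) → π⊥ ≈ (+1.7071, +1.7071); max(|x|,|y|,|x±y|/√2) = 2.4142 > 0.8 ⇒ ∉ W
candidate 6: n = (2, 3, -3, 0) → π⊥ ≈ (-0.1213, +5.1213); max(|x|,|y|,|x±y|/√2) = 5.1213 > 0.8 ⇒ ∉ W
candidate 7: n = (-1, 0, -1, 0) → π⊥ ≈ (-1.0000, +1.0000); max(|x|,|y|,|x±y|/√2) = 1.4142 > 0.8 ⇒ ∉ W
candidate 8: n = (-1, 0, -1, -1) → π⊥ ≈ (-1.7071, +0.2929); max(|x|,|y|,|x±y|/√2) = 1.7071 > 0.8 ⇒ ∉ W

2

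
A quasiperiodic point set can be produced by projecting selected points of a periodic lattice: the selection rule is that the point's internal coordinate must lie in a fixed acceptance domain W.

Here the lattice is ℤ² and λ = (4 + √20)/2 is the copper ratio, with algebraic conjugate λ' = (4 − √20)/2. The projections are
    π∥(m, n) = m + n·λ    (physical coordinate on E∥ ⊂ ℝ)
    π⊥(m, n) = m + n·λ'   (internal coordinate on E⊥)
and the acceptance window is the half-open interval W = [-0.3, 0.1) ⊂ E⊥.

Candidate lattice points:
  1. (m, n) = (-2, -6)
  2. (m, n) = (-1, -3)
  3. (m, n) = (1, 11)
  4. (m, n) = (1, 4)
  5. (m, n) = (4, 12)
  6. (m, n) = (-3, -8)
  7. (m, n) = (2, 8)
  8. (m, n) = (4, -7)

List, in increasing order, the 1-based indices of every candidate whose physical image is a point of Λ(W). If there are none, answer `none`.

λ' = (4−√20)/2 ≈ -0.236068.
#1 (-2,-6): internal coord -2 + (-6)·λ' = -0.583592; -0.583592 ∉ [-0.3, 0.1) → out
#2 (-1,-3): internal coord -1 + (-3)·λ' = -0.291796; -0.291796 ∈ [-0.3, 0.1) → IN Λ
#3 (1,11): internal coord 1 + (11)·λ' = -1.596748; -1.596748 ∉ [-0.3, 0.1) → out
#4 (1,4): internal coord 1 + (4)·λ' = +0.055728; +0.055728 ∈ [-0.3, 0.1) → IN Λ
#5 (4,12): internal coord 4 + (12)·λ' = +1.167184; +1.167184 ∉ [-0.3, 0.1) → out
#6 (-3,-8): internal coord -3 + (-8)·λ' = -1.111456; -1.111456 ∉ [-0.3, 0.1) → out
#7 (2,8): internal coord 2 + (8)·λ' = +0.111456; +0.111456 ∉ [-0.3, 0.1) → out
#8 (4,-7): internal coord 4 + (-7)·λ' = +5.652476; +5.652476 ∉ [-0.3, 0.1) → out

2, 4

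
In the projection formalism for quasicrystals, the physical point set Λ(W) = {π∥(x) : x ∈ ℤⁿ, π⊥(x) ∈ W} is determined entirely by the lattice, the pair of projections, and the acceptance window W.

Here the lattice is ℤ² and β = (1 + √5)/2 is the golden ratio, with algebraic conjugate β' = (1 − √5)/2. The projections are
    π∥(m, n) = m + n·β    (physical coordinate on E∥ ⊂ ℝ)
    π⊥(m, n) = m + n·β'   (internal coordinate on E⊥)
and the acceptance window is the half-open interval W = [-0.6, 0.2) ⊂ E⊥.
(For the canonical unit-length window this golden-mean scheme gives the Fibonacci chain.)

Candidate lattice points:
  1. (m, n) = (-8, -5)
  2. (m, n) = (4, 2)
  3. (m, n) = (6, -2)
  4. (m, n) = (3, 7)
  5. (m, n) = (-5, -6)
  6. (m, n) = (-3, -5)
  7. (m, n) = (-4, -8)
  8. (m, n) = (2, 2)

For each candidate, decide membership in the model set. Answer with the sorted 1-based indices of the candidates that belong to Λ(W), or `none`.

6

β' = (1−√5)/2 ≈ -0.618034.
[1] lift (-8,-5): star map gives -4.909830; window check -0.6 ≤ -4.909830 < 0.2 is false → out
[2] lift (4,2): star map gives 2.763932; window check -0.6 ≤ 2.763932 < 0.2 is false → out
[3] lift (6,-2): star map gives 7.236068; window check -0.6 ≤ 7.236068 < 0.2 is false → out
[4] lift (3,7): star map gives -1.326238; window check -0.6 ≤ -1.326238 < 0.2 is false → out
[5] lift (-5,-6): star map gives -1.291796; window check -0.6 ≤ -1.291796 < 0.2 is false → out
[6] lift (-3,-5): star map gives 0.090170; window check -0.6 ≤ 0.090170 < 0.2 is true → IN Λ
[7] lift (-4,-8): star map gives 0.944272; window check -0.6 ≤ 0.944272 < 0.2 is false → out
[8] lift (2,2): star map gives 0.763932; window check -0.6 ≤ 0.763932 < 0.2 is false → out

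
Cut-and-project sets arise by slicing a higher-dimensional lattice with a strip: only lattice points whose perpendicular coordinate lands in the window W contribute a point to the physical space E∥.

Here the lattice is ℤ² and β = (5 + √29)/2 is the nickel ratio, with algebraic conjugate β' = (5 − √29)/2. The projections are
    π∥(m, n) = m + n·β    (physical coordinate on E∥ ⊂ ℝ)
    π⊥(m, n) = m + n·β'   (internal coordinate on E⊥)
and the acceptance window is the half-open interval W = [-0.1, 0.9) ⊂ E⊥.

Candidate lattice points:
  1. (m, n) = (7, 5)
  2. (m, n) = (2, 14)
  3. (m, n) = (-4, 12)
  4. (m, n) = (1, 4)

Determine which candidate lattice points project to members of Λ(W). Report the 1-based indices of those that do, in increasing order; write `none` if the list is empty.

4

β' = (5−√29)/2 ≈ -0.19258.
#1 (7,5): internal coord 7 + (5)·β' = +6.03709; +6.03709 ∉ [-0.1, 0.9) → out
#2 (2,14): internal coord 2 + (14)·β' = -0.69615; -0.69615 ∉ [-0.1, 0.9) → out
#3 (-4,12): internal coord -4 + (12)·β' = -6.31099; -6.31099 ∉ [-0.1, 0.9) → out
#4 (1,4): internal coord 1 + (4)·β' = +0.22967; +0.22967 ∈ [-0.1, 0.9) → IN Λ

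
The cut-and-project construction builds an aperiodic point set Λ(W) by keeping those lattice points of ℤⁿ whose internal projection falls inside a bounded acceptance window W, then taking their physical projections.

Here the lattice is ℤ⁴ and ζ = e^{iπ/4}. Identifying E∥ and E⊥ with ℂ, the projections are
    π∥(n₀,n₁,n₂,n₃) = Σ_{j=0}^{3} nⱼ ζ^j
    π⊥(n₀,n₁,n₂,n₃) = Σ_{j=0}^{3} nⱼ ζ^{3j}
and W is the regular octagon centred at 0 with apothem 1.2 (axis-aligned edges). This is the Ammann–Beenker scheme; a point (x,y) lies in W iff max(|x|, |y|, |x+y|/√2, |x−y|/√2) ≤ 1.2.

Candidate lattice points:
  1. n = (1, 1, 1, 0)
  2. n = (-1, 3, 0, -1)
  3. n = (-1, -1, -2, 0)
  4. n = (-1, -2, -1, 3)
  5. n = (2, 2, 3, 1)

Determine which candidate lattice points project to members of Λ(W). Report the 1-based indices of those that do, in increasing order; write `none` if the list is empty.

1

Internal map: ζ^{3j} for j=0..3 gives (1,0), (−√2/2,√2/2), (0,−1), (√2/2,√2/2).
candidate 1: n = (1, 1, 1, 0) → π⊥ ≈ (+0.2929, -0.2929); max(|x|,|y|,|x±y|/√2) = 0.4142 ≤ 1.2 ⇒ ∈ W
candidate 2: n = (-1, 3, 0, -1) → π⊥ ≈ (-3.8284, +1.4142); max(|x|,|y|,|x±y|/√2) = 3.8284 > 1.2 ⇒ ∉ W
candidate 3: n = (-1, -1, -2, 0) → π⊥ ≈ (-0.2929, +1.2929); max(|x|,|y|,|x±y|/√2) = 1.2929 > 1.2 ⇒ ∉ W
candidate 4: n = (-1, -2, -1, 3) → π⊥ ≈ (+2.5355, +1.7071); max(|x|,|y|,|x±y|/√2) = 3.0000 > 1.2 ⇒ ∉ W
candidate 5: n = (2, 2, 3, 1) → π⊥ ≈ (+1.2929, -0.8787); max(|x|,|y|,|x±y|/√2) = 1.5355 > 1.2 ⇒ ∉ W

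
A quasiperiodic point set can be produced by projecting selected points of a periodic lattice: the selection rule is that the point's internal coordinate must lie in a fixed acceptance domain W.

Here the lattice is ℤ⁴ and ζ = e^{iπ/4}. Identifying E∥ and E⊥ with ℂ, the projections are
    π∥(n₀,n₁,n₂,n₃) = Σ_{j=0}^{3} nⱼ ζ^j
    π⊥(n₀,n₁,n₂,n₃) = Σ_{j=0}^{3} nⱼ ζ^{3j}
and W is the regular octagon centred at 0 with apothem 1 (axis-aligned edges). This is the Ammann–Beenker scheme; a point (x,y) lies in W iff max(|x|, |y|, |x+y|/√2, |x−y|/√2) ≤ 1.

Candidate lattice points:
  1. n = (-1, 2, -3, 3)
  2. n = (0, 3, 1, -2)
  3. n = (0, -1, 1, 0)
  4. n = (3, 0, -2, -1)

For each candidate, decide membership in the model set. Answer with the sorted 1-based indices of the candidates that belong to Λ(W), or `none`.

Internal map: ζ^{3j} for j=0..3 gives (1,0), (−√2/2,√2/2), (0,−1), (√2/2,√2/2).
#1 (-1, 2, -3, 3): internal (-0.292893, 6.535534); octagon support 6.535534 vs apothem 1 → ∉ W
#2 (0, 3, 1, -2): internal (-3.535534, -0.292893); octagon support 3.535534 vs apothem 1 → ∉ W
#3 (0, -1, 1, 0): internal (0.707107, -1.707107); octagon support 1.707107 vs apothem 1 → ∉ W
#4 (3, 0, -2, -1): internal (2.292893, 1.292893); octagon support 2.535534 vs apothem 1 → ∉ W

none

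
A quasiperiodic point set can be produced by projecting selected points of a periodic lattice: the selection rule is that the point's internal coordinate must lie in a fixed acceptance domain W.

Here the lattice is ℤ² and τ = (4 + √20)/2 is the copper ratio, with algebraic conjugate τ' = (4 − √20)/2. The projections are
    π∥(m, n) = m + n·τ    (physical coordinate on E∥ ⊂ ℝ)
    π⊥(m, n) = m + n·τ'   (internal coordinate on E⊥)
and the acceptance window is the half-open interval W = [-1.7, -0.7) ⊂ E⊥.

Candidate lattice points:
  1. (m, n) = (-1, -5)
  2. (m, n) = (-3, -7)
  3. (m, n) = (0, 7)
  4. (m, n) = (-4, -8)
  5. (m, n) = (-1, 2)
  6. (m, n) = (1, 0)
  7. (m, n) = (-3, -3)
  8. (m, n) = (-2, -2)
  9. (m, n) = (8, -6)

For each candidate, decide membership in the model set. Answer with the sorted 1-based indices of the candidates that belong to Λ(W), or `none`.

τ' = (4−√20)/2 ≈ -0.2361.
[1] lift (-1,-5): star map gives 0.1803; window check -1.7 ≤ 0.1803 < -0.7 is false → out
[2] lift (-3,-7): star map gives -1.3475; window check -1.7 ≤ -1.3475 < -0.7 is true → IN Λ
[3] lift (0,7): star map gives -1.6525; window check -1.7 ≤ -1.6525 < -0.7 is true → IN Λ
[4] lift (-4,-8): star map gives -2.1115; window check -1.7 ≤ -2.1115 < -0.7 is false → out
[5] lift (-1,2): star map gives -1.4721; window check -1.7 ≤ -1.4721 < -0.7 is true → IN Λ
[6] lift (1,0): star map gives 1.0000; window check -1.7 ≤ 1.0000 < -0.7 is false → out
[7] lift (-3,-3): star map gives -2.2918; window check -1.7 ≤ -2.2918 < -0.7 is false → out
[8] lift (-2,-2): star map gives -1.5279; window check -1.7 ≤ -1.5279 < -0.7 is true → IN Λ
[9] lift (8,-6): star map gives 9.4164; window check -1.7 ≤ 9.4164 < -0.7 is false → out

2, 3, 5, 8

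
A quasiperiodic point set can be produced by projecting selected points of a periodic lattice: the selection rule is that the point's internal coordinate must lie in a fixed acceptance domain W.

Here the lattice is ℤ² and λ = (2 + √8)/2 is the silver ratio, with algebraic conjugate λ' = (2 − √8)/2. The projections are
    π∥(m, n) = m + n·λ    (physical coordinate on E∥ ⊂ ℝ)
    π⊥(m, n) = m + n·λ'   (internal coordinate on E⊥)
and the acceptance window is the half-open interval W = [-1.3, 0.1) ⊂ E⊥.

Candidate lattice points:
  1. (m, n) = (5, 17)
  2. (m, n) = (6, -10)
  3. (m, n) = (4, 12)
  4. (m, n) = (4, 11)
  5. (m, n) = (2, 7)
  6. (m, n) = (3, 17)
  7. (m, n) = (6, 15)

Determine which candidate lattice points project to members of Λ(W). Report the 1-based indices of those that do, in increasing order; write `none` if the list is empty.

3, 4, 5, 7

λ' = (2−√8)/2 ≈ -0.414214.
#1 (5,17): internal coord 5 + (17)·λ' = -2.041631; -2.041631 ∉ [-1.3, 0.1) → out
#2 (6,-10): internal coord 6 + (-10)·λ' = +10.142136; +10.142136 ∉ [-1.3, 0.1) → out
#3 (4,12): internal coord 4 + (12)·λ' = -0.970563; -0.970563 ∈ [-1.3, 0.1) → IN Λ
#4 (4,11): internal coord 4 + (11)·λ' = -0.556349; -0.556349 ∈ [-1.3, 0.1) → IN Λ
#5 (2,7): internal coord 2 + (7)·λ' = -0.899495; -0.899495 ∈ [-1.3, 0.1) → IN Λ
#6 (3,17): internal coord 3 + (17)·λ' = -4.041631; -4.041631 ∉ [-1.3, 0.1) → out
#7 (6,15): internal coord 6 + (15)·λ' = -0.213203; -0.213203 ∈ [-1.3, 0.1) → IN Λ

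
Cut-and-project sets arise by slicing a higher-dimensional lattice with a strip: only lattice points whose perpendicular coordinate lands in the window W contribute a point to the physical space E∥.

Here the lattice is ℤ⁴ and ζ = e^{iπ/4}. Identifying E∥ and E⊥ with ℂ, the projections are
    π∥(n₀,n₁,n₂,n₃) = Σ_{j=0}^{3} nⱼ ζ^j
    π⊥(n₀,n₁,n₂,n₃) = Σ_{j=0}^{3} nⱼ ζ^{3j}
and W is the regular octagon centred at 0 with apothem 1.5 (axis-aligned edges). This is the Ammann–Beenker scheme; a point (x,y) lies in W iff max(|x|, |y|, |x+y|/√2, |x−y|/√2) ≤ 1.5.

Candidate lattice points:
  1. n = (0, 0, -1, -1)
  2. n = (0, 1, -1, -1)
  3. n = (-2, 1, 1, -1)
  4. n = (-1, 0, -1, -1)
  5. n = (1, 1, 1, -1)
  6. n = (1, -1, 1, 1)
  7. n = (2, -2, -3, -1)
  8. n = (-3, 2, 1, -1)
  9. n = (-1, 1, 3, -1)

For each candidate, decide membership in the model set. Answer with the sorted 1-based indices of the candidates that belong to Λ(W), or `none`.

With ζ = e^{iπ/4} the internal vectors are ζ^0,ζ^3,ζ^6,ζ^9.
#1 (0, 0, -1, -1): internal (-0.7071, 0.2929); octagon support 0.7071 vs apothem 1.5 → ∈ W
#2 (0, 1, -1, -1): internal (-1.4142, 1.0000); octagon support 1.7071 vs apothem 1.5 → ∉ W
#3 (-2, 1, 1, -1): internal (-3.4142, -1.0000); octagon support 3.4142 vs apothem 1.5 → ∉ W
#4 (-1, 0, -1, -1): internal (-1.7071, 0.2929); octagon support 1.7071 vs apothem 1.5 → ∉ W
#5 (1, 1, 1, -1): internal (-0.4142, -1.0000); octagon support 1.0000 vs apothem 1.5 → ∈ W
#6 (1, -1, 1, 1): internal (2.4142, -1.0000); octagon support 2.4142 vs apothem 1.5 → ∉ W
#7 (2, -2, -3, -1): internal (2.7071, 0.8787); octagon support 2.7071 vs apothem 1.5 → ∉ W
#8 (-3, 2, 1, -1): internal (-5.1213, -0.2929); octagon support 5.1213 vs apothem 1.5 → ∉ W
#9 (-1, 1, 3, -1): internal (-2.4142, -3.0000); octagon support 3.8284 vs apothem 1.5 → ∉ W

1, 5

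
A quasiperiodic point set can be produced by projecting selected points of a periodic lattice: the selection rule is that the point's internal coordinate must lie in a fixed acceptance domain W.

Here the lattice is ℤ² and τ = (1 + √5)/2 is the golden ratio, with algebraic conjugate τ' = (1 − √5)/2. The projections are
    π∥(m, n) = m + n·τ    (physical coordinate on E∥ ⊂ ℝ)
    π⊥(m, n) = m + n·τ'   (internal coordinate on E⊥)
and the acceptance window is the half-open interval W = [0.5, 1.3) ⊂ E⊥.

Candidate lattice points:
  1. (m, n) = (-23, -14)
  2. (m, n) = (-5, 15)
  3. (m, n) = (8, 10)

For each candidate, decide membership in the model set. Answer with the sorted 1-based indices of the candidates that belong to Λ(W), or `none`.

none

τ' = (1−√5)/2 ≈ -0.618034.
#1 (-23,-14): internal coord -23 + (-14)·τ' = -14.347524; -14.347524 ∉ [0.5, 1.3) → out
#2 (-5,15): internal coord -5 + (15)·τ' = -14.270510; -14.270510 ∉ [0.5, 1.3) → out
#3 (8,10): internal coord 8 + (10)·τ' = +1.819660; +1.819660 ∉ [0.5, 1.3) → out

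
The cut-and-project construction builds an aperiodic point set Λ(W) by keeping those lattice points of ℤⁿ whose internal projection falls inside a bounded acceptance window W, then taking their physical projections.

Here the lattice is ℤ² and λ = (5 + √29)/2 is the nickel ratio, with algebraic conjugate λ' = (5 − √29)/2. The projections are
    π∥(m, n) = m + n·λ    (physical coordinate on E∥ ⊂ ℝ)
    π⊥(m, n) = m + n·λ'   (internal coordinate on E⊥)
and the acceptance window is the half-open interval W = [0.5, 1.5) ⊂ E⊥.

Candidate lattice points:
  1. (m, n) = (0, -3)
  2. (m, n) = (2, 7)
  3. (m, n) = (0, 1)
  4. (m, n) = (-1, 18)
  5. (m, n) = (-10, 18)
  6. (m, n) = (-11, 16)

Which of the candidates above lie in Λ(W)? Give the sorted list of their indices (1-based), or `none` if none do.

Numerically λ ≈ 5.19258 and λ' = −1/λ ≈ -0.19258.
candidate 1: (m,n)=(0,-3) → π∥ = 0-3·λ ≈ -15.57775, π⊥ = 0-3·λ' ≈ 0.57775 ∈ [0.5, 1.5) ⇒ IN Λ
candidate 2: (m,n)=(2,7) → π∥ = 2+7·λ ≈ 38.34808, π⊥ = 2+7·λ' ≈ 0.65192 ∈ [0.5, 1.5) ⇒ IN Λ
candidate 3: (m,n)=(0,1) → π∥ = 0+1·λ ≈ 5.19258, π⊥ = 0+1·λ' ≈ -0.19258 ∉ [0.5, 1.5) ⇒ out
candidate 4: (m,n)=(-1,18) → π∥ = -1+18·λ ≈ 92.46648, π⊥ = -1+18·λ' ≈ -4.46648 ∉ [0.5, 1.5) ⇒ out
candidate 5: (m,n)=(-10,18) → π∥ = -10+18·λ ≈ 83.46648, π⊥ = -10+18·λ' ≈ -13.46648 ∉ [0.5, 1.5) ⇒ out
candidate 6: (m,n)=(-11,16) → π∥ = -11+16·λ ≈ 72.08132, π⊥ = -11+16·λ' ≈ -14.08132 ∉ [0.5, 1.5) ⇒ out

1, 2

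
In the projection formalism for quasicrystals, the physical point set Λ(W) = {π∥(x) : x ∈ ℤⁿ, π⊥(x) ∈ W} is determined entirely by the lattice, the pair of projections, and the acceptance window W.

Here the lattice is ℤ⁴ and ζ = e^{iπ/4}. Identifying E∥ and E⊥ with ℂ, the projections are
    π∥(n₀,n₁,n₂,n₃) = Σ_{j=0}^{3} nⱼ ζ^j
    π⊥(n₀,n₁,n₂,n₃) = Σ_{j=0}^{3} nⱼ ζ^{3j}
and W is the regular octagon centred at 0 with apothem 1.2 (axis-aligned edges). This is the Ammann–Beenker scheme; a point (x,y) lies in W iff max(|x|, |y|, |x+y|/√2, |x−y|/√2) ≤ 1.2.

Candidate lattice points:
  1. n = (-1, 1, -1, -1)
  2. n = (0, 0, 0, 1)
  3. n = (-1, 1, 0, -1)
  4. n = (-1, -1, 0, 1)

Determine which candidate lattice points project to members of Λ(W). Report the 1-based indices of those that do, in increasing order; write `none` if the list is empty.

π⊥(n) = n₀ + n₁ζ³ + n₂ζ⁶ + n₃ζ⁹ where ζ = e^{iπ/4}.
#1 (-1, 1, -1, -1): internal (-2.4142, 1.0000); octagon support 2.4142 vs apothem 1.2 → ∉ W
#2 (0, 0, 0, 1): internal (0.7071, 0.7071); octagon support 1.0000 vs apothem 1.2 → ∈ W
#3 (-1, 1, 0, -1): internal (-2.4142, 0.0000); octagon support 2.4142 vs apothem 1.2 → ∉ W
#4 (-1, -1, 0, 1): internal (0.4142, 0.0000); octagon support 0.4142 vs apothem 1.2 → ∈ W

2, 4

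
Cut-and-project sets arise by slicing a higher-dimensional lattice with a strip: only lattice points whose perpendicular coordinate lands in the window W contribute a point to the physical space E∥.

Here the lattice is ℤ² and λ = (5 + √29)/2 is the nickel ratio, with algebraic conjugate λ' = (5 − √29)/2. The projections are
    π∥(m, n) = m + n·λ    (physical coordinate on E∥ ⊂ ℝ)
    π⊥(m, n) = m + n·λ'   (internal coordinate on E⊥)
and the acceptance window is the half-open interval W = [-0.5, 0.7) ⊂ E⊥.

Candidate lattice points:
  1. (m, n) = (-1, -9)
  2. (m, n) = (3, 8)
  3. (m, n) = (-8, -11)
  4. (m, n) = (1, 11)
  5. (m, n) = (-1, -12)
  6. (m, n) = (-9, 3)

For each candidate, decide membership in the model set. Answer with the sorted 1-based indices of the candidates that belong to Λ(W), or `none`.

λ' = (5−√29)/2 ≈ -0.1926.
candidate 1: (m,n)=(-1,-9) → π∥ = -1-9·λ ≈ -47.7332, π⊥ = -1-9·λ' ≈ 0.7332 ∉ [-0.5, 0.7) ⇒ out
candidate 2: (m,n)=(3,8) → π∥ = 3+8·λ ≈ 44.5407, π⊥ = 3+8·λ' ≈ 1.4593 ∉ [-0.5, 0.7) ⇒ out
candidate 3: (m,n)=(-8,-11) → π∥ = -8-11·λ ≈ -65.1184, π⊥ = -8-11·λ' ≈ -5.8816 ∉ [-0.5, 0.7) ⇒ out
candidate 4: (m,n)=(1,11) → π∥ = 1+11·λ ≈ 58.1184, π⊥ = 1+11·λ' ≈ -1.1184 ∉ [-0.5, 0.7) ⇒ out
candidate 5: (m,n)=(-1,-12) → π∥ = -1-12·λ ≈ -63.3110, π⊥ = -1-12·λ' ≈ 1.3110 ∉ [-0.5, 0.7) ⇒ out
candidate 6: (m,n)=(-9,3) → π∥ = -9+3·λ ≈ 6.5777, π⊥ = -9+3·λ' ≈ -9.5777 ∉ [-0.5, 0.7) ⇒ out

none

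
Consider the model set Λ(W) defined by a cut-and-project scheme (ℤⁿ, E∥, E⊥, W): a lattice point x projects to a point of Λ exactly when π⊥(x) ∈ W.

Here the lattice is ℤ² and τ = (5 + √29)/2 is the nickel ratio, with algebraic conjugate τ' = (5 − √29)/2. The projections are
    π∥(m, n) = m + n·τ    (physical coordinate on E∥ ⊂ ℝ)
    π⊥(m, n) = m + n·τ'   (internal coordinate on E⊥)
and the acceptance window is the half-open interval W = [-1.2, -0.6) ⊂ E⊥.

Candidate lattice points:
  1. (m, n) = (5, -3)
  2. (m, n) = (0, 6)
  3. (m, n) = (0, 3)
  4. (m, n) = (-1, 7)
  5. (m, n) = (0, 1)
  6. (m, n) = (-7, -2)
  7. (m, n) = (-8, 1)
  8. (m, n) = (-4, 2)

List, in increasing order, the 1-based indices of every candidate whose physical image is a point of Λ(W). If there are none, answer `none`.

2

τ' = (5−√29)/2 ≈ -0.192582.
[1] lift (5,-3): star map gives 5.577747; window check -1.2 ≤ 5.577747 < -0.6 is false → out
[2] lift (0,6): star map gives -1.155494; window check -1.2 ≤ -1.155494 < -0.6 is true → IN Λ
[3] lift (0,3): star map gives -0.577747; window check -1.2 ≤ -0.577747 < -0.6 is false → out
[4] lift (-1,7): star map gives -2.348077; window check -1.2 ≤ -2.348077 < -0.6 is false → out
[5] lift (0,1): star map gives -0.192582; window check -1.2 ≤ -0.192582 < -0.6 is false → out
[6] lift (-7,-2): star map gives -6.614835; window check -1.2 ≤ -6.614835 < -0.6 is false → out
[7] lift (-8,1): star map gives -8.192582; window check -1.2 ≤ -8.192582 < -0.6 is false → out
[8] lift (-4,2): star map gives -4.385165; window check -1.2 ≤ -4.385165 < -0.6 is false → out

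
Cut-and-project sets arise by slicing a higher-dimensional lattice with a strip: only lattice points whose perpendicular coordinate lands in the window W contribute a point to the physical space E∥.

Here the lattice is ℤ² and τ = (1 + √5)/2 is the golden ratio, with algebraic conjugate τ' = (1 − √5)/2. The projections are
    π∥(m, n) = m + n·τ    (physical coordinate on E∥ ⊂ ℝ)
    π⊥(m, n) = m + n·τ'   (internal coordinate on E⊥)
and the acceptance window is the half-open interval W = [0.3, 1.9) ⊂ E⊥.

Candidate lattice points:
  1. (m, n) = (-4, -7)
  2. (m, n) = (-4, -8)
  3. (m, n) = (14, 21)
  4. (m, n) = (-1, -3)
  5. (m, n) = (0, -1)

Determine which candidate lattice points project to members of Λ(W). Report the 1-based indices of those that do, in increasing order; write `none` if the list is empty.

τ' = (1−√5)/2 ≈ -0.6180.
[1] lift (-4,-7): star map gives 0.3262; window check 0.3 ≤ 0.3262 < 1.9 is true → IN Λ
[2] lift (-4,-8): star map gives 0.9443; window check 0.3 ≤ 0.9443 < 1.9 is true → IN Λ
[3] lift (14,21): star map gives 1.0213; window check 0.3 ≤ 1.0213 < 1.9 is true → IN Λ
[4] lift (-1,-3): star map gives 0.8541; window check 0.3 ≤ 0.8541 < 1.9 is true → IN Λ
[5] lift (0,-1): star map gives 0.6180; window check 0.3 ≤ 0.6180 < 1.9 is true → IN Λ

1, 2, 3, 4, 5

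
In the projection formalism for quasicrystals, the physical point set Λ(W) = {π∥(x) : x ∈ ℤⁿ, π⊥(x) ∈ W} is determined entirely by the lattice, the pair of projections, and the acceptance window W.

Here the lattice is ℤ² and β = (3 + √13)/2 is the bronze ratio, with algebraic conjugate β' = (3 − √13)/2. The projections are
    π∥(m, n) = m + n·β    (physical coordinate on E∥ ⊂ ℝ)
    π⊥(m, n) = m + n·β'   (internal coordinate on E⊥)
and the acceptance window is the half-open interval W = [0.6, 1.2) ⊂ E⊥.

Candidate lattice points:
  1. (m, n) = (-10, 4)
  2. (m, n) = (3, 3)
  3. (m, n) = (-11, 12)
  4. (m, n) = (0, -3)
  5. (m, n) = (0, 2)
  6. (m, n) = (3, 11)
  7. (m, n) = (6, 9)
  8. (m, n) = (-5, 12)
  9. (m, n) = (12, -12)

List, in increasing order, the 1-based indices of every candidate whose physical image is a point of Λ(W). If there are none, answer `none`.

Compute β' = (3−√13)/2 = -0.30278, so π⊥(m,n) = m -0.30278·n.
#1 (-10,4): internal coord -10 + (4)·β' = -11.21110; -11.21110 ∉ [0.6, 1.2) → out
#2 (3,3): internal coord 3 + (3)·β' = +2.09167; +2.09167 ∉ [0.6, 1.2) → out
#3 (-11,12): internal coord -11 + (12)·β' = -14.63331; -14.63331 ∉ [0.6, 1.2) → out
#4 (0,-3): internal coord 0 + (-3)·β' = +0.90833; +0.90833 ∈ [0.6, 1.2) → IN Λ
#5 (0,2): internal coord 0 + (2)·β' = -0.60555; -0.60555 ∉ [0.6, 1.2) → out
#6 (3,11): internal coord 3 + (11)·β' = -0.33053; -0.33053 ∉ [0.6, 1.2) → out
#7 (6,9): internal coord 6 + (9)·β' = +3.27502; +3.27502 ∉ [0.6, 1.2) → out
#8 (-5,12): internal coord -5 + (12)·β' = -8.63331; -8.63331 ∉ [0.6, 1.2) → out
#9 (12,-12): internal coord 12 + (-12)·β' = +15.63331; +15.63331 ∉ [0.6, 1.2) → out

4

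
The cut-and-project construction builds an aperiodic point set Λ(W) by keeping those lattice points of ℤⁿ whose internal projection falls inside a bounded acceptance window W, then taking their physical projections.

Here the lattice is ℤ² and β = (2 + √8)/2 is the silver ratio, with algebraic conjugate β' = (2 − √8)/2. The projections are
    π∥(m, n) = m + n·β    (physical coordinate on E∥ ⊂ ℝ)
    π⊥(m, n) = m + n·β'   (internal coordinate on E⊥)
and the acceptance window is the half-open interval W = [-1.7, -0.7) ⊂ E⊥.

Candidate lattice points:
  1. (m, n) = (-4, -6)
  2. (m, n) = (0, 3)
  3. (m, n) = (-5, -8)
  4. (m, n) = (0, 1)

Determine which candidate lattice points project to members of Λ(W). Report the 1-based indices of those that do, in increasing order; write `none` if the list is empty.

1, 2, 3

Compute β' = (2−√8)/2 = -0.414214, so π⊥(m,n) = m -0.414214·n.
[1] lift (-4,-6): star map gives -1.514719; window check -1.7 ≤ -1.514719 < -0.7 is true → IN Λ
[2] lift (0,3): star map gives -1.242641; window check -1.7 ≤ -1.242641 < -0.7 is true → IN Λ
[3] lift (-5,-8): star map gives -1.686292; window check -1.7 ≤ -1.686292 < -0.7 is true → IN Λ
[4] lift (0,1): star map gives -0.414214; window check -1.7 ≤ -0.414214 < -0.7 is false → out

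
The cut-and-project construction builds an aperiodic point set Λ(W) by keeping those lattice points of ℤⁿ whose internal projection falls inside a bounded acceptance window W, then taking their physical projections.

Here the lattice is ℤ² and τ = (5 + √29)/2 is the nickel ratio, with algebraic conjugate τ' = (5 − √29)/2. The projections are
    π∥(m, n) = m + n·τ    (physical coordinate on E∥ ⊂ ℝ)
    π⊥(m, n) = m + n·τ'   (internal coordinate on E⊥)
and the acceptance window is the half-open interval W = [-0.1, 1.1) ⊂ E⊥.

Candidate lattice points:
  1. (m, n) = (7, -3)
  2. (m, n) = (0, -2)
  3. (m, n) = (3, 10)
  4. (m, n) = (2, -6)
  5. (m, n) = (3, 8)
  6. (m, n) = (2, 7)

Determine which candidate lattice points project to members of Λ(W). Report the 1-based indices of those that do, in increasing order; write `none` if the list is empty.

Compute τ' = (5−√29)/2 = -0.19258, so π⊥(m,n) = m -0.19258·n.
candidate 1: (m,n)=(7,-3) → π∥ = 7-3·τ ≈ -8.57775, π⊥ = 7-3·τ' ≈ 7.57775 ∉ [-0.1, 1.1) ⇒ out
candidate 2: (m,n)=(0,-2) → π∥ = 0-2·τ ≈ -10.38516, π⊥ = 0-2·τ' ≈ 0.38516 ∈ [-0.1, 1.1) ⇒ IN Λ
candidate 3: (m,n)=(3,10) → π∥ = 3+10·τ ≈ 54.92582, π⊥ = 3+10·τ' ≈ 1.07418 ∈ [-0.1, 1.1) ⇒ IN Λ
candidate 4: (m,n)=(2,-6) → π∥ = 2-6·τ ≈ -29.15549, π⊥ = 2-6·τ' ≈ 3.15549 ∉ [-0.1, 1.1) ⇒ out
candidate 5: (m,n)=(3,8) → π∥ = 3+8·τ ≈ 44.54066, π⊥ = 3+8·τ' ≈ 1.45934 ∉ [-0.1, 1.1) ⇒ out
candidate 6: (m,n)=(2,7) → π∥ = 2+7·τ ≈ 38.34808, π⊥ = 2+7·τ' ≈ 0.65192 ∈ [-0.1, 1.1) ⇒ IN Λ

2, 3, 6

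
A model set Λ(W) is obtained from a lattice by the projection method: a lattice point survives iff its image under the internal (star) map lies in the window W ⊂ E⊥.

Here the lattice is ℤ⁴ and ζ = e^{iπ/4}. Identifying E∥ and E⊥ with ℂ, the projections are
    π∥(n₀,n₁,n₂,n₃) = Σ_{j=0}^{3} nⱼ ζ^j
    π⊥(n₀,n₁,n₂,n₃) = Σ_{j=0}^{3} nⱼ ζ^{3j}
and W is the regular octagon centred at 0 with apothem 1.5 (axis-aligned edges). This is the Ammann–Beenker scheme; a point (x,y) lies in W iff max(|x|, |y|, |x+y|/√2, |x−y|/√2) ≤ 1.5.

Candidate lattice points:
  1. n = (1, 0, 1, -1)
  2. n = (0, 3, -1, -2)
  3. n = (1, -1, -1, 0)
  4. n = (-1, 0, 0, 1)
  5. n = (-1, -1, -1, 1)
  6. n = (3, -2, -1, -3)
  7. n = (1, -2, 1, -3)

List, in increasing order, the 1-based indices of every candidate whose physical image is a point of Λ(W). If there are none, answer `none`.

With ζ = e^{iπ/4} the internal vectors are ζ^0,ζ^3,ζ^6,ζ^9.
candidate 1: n = (1, 0, 1, -1) → π⊥ ≈ (+0.29289, -1.70711); max(|x|,|y|,|x±y|/√2) = 1.70711 > 1.5 ⇒ ∉ W
candidate 2: n = (0, 3, -1, -2) → π⊥ ≈ (-3.53553, +1.70711); max(|x|,|y|,|x±y|/√2) = 3.70711 > 1.5 ⇒ ∉ W
candidate 3: n = (1, -1, -1, 0) → π⊥ ≈ (+1.70711, +0.29289); max(|x|,|y|,|x±y|/√2) = 1.70711 > 1.5 ⇒ ∉ W
candidate 4: n = (-1, 0, 0, 1) → π⊥ ≈ (-0.29289, +0.70711); max(|x|,|y|,|x±y|/√2) = 0.70711 ≤ 1.5 ⇒ ∈ W
candidate 5: n = (-1, -1, -1, 1) → π⊥ ≈ (+0.41421, +1.00000); max(|x|,|y|,|x±y|/√2) = 1.00000 ≤ 1.5 ⇒ ∈ W
candidate 6: n = (3, -2, -1, -3) → π⊥ ≈ (+2.29289, -2.53553); max(|x|,|y|,|x±y|/√2) = 3.41421 > 1.5 ⇒ ∉ W
candidate 7: n = (1, -2, 1, -3) → π⊥ ≈ (+0.29289, -4.53553); max(|x|,|y|,|x±y|/√2) = 4.53553 > 1.5 ⇒ ∉ W

4, 5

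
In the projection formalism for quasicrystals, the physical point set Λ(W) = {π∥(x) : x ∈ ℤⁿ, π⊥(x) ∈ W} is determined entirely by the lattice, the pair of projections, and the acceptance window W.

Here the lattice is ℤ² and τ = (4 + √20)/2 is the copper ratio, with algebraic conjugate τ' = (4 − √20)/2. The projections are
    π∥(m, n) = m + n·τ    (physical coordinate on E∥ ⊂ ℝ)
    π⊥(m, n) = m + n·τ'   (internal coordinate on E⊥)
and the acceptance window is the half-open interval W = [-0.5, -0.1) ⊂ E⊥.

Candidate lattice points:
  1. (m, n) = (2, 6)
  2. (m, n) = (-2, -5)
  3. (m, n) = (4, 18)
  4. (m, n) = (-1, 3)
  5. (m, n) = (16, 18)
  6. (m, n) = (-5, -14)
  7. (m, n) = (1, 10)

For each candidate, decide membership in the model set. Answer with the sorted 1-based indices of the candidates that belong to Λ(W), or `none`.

3

τ' = (4−√20)/2 ≈ -0.23607.
candidate 1: (m,n)=(2,6) → π∥ = 2+6·τ ≈ 27.41641, π⊥ = 2+6·τ' ≈ 0.58359 ∉ [-0.5, -0.1) ⇒ out
candidate 2: (m,n)=(-2,-5) → π∥ = -2-5·τ ≈ -23.18034, π⊥ = -2-5·τ' ≈ -0.81966 ∉ [-0.5, -0.1) ⇒ out
candidate 3: (m,n)=(4,18) → π∥ = 4+18·τ ≈ 80.24922, π⊥ = 4+18·τ' ≈ -0.24922 ∈ [-0.5, -0.1) ⇒ IN Λ
candidate 4: (m,n)=(-1,3) → π∥ = -1+3·τ ≈ 11.70820, π⊥ = -1+3·τ' ≈ -1.70820 ∉ [-0.5, -0.1) ⇒ out
candidate 5: (m,n)=(16,18) → π∥ = 16+18·τ ≈ 92.24922, π⊥ = 16+18·τ' ≈ 11.75078 ∉ [-0.5, -0.1) ⇒ out
candidate 6: (m,n)=(-5,-14) → π∥ = -5-14·τ ≈ -64.30495, π⊥ = -5-14·τ' ≈ -1.69505 ∉ [-0.5, -0.1) ⇒ out
candidate 7: (m,n)=(1,10) → π∥ = 1+10·τ ≈ 43.36068, π⊥ = 1+10·τ' ≈ -1.36068 ∉ [-0.5, -0.1) ⇒ out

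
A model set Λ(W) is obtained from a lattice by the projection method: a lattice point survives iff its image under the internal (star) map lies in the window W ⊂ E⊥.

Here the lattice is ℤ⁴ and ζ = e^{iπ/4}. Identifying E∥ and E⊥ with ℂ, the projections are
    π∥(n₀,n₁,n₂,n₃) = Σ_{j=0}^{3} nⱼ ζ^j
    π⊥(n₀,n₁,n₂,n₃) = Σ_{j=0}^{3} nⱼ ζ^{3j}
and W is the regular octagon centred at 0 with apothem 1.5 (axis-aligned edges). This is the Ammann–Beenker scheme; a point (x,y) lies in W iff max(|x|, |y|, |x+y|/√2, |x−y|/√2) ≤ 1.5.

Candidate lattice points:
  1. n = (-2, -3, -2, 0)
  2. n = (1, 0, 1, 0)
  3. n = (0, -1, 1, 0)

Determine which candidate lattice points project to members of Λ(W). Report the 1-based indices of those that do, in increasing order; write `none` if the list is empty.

With ζ = e^{iπ/4} the internal vectors are ζ^0,ζ^3,ζ^6,ζ^9.
#1 (-2, -3, -2, 0): internal (0.12132, -0.12132); octagon support 0.17157 vs apothem 1.5 → ∈ W
#2 (1, 0, 1, 0): internal (1.00000, -1.00000); octagon support 1.41421 vs apothem 1.5 → ∈ W
#3 (0, -1, 1, 0): internal (0.70711, -1.70711); octagon support 1.70711 vs apothem 1.5 → ∉ W

1, 2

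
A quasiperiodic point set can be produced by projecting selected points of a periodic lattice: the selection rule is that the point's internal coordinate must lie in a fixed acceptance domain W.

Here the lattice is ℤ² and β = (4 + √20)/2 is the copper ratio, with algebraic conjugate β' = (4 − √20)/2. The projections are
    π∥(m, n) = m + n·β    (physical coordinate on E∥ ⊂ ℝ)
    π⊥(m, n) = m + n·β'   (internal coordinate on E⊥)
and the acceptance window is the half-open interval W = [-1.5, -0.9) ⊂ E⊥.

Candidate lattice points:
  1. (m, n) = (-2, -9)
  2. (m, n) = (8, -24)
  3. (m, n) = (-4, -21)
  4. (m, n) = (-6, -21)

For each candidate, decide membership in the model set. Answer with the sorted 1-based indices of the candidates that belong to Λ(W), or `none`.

4

Numerically β ≈ 4.2361 and β' = −1/β ≈ -0.2361.
#1 (-2,-9): internal coord -2 + (-9)·β' = +0.1246; +0.1246 ∉ [-1.5, -0.9) → out
#2 (8,-24): internal coord 8 + (-24)·β' = +13.6656; +13.6656 ∉ [-1.5, -0.9) → out
#3 (-4,-21): internal coord -4 + (-21)·β' = +0.9574; +0.9574 ∉ [-1.5, -0.9) → out
#4 (-6,-21): internal coord -6 + (-21)·β' = -1.0426; -1.0426 ∈ [-1.5, -0.9) → IN Λ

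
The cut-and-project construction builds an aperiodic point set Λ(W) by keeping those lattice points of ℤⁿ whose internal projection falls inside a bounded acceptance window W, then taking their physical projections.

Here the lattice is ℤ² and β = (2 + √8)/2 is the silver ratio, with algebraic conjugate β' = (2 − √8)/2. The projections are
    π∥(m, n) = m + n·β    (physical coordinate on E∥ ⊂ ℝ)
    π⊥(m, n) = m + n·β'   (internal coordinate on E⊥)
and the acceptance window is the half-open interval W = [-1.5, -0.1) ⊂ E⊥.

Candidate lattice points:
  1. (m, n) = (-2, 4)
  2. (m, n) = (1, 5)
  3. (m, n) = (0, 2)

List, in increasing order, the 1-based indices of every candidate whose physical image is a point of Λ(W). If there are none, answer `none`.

Compute β' = (2−√8)/2 = -0.4142, so π⊥(m,n) = m -0.4142·n.
[1] lift (-2,4): star map gives -3.6569; window check -1.5 ≤ -3.6569 < -0.1 is false → out
[2] lift (1,5): star map gives -1.0711; window check -1.5 ≤ -1.0711 < -0.1 is true → IN Λ
[3] lift (0,2): star map gives -0.8284; window check -1.5 ≤ -0.8284 < -0.1 is true → IN Λ

2, 3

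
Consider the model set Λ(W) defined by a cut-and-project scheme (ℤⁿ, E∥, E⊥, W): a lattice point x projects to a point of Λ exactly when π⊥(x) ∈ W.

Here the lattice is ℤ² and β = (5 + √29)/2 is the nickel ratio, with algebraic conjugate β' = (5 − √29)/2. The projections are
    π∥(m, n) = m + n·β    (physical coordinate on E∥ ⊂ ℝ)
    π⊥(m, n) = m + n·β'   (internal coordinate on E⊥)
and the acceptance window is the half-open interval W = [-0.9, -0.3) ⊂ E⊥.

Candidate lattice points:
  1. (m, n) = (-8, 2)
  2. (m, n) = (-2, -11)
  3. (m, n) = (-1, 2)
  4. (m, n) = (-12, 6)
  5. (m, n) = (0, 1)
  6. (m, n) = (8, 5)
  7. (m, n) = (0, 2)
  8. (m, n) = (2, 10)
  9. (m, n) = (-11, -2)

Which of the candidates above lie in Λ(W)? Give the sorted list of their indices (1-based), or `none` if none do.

β' = (5−√29)/2 ≈ -0.19258.
candidate 1: (m,n)=(-8,2) → π∥ = -8+2·β ≈ 2.38516, π⊥ = -8+2·β' ≈ -8.38516 ∉ [-0.9, -0.3) ⇒ out
candidate 2: (m,n)=(-2,-11) → π∥ = -2-11·β ≈ -59.11841, π⊥ = -2-11·β' ≈ 0.11841 ∉ [-0.9, -0.3) ⇒ out
candidate 3: (m,n)=(-1,2) → π∥ = -1+2·β ≈ 9.38516, π⊥ = -1+2·β' ≈ -1.38516 ∉ [-0.9, -0.3) ⇒ out
candidate 4: (m,n)=(-12,6) → π∥ = -12+6·β ≈ 19.15549, π⊥ = -12+6·β' ≈ -13.15549 ∉ [-0.9, -0.3) ⇒ out
candidate 5: (m,n)=(0,1) → π∥ = 0+1·β ≈ 5.19258, π⊥ = 0+1·β' ≈ -0.19258 ∉ [-0.9, -0.3) ⇒ out
candidate 6: (m,n)=(8,5) → π∥ = 8+5·β ≈ 33.96291, π⊥ = 8+5·β' ≈ 7.03709 ∉ [-0.9, -0.3) ⇒ out
candidate 7: (m,n)=(0,2) → π∥ = 0+2·β ≈ 10.38516, π⊥ = 0+2·β' ≈ -0.38516 ∈ [-0.9, -0.3) ⇒ IN Λ
candidate 8: (m,n)=(2,10) → π∥ = 2+10·β ≈ 53.92582, π⊥ = 2+10·β' ≈ 0.07418 ∉ [-0.9, -0.3) ⇒ out
candidate 9: (m,n)=(-11,-2) → π∥ = -11-2·β ≈ -21.38516, π⊥ = -11-2·β' ≈ -10.61484 ∉ [-0.9, -0.3) ⇒ out

7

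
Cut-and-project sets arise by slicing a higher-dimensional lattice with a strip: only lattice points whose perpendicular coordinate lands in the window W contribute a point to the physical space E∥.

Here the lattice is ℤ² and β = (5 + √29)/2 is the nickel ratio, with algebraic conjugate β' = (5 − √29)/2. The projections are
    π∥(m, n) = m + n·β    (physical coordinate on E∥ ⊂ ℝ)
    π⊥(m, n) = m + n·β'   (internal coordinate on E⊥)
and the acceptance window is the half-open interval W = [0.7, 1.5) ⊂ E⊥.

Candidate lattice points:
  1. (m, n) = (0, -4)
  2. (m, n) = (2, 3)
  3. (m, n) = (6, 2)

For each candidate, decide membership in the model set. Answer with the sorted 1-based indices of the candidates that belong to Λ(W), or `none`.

1, 2

Numerically β ≈ 5.19258 and β' = −1/β ≈ -0.19258.
candidate 1: (m,n)=(0,-4) → π∥ = 0-4·β ≈ -20.77033, π⊥ = 0-4·β' ≈ 0.77033 ∈ [0.7, 1.5) ⇒ IN Λ
candidate 2: (m,n)=(2,3) → π∥ = 2+3·β ≈ 17.57775, π⊥ = 2+3·β' ≈ 1.42225 ∈ [0.7, 1.5) ⇒ IN Λ
candidate 3: (m,n)=(6,2) → π∥ = 6+2·β ≈ 16.38516, π⊥ = 6+2·β' ≈ 5.61484 ∉ [0.7, 1.5) ⇒ out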